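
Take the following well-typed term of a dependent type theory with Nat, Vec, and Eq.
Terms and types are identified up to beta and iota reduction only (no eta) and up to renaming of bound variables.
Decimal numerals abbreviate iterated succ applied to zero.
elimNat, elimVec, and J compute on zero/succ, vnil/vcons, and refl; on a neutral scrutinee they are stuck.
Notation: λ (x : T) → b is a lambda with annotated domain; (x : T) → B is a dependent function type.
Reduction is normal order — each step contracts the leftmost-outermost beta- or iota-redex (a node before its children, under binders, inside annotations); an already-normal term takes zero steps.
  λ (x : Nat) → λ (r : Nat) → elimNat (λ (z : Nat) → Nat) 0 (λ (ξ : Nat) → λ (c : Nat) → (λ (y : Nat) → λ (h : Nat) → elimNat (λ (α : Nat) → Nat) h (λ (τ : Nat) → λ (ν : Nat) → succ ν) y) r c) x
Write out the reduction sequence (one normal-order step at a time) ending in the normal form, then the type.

normal-order reduction sequence:
  λ (x : Nat) → λ (r : Nat) → elimNat (λ (z : Nat) → Nat) 0 (λ (ξ : Nat) → λ (c : Nat) → (λ (y : Nat) → λ (h : Nat) → elimNat (λ (α : Nat) → Nat) h (λ (τ : Nat) → λ (ν : Nat) → succ ν) y) r c) x
  ~> λ (x : Nat) → λ (r : Nat) → elimNat (λ (z : Nat) → Nat) 0 (λ (ξ : Nat) → λ (c : Nat) → (λ (y : Nat) → elimNat (λ (h : Nat) → Nat) y (λ (α : Nat) → λ (τ : Nat) → succ τ) r) c) x
  ~> λ (x : Nat) → λ (r : Nat) → elimNat (λ (z : Nat) → Nat) 0 (λ (ξ : Nat) → λ (c : Nat) → elimNat (λ (y : Nat) → Nat) c (λ (h : Nat) → λ (α : Nat) → succ α) r) x
type:
  (x : Nat) → (r : Nat) → Nat


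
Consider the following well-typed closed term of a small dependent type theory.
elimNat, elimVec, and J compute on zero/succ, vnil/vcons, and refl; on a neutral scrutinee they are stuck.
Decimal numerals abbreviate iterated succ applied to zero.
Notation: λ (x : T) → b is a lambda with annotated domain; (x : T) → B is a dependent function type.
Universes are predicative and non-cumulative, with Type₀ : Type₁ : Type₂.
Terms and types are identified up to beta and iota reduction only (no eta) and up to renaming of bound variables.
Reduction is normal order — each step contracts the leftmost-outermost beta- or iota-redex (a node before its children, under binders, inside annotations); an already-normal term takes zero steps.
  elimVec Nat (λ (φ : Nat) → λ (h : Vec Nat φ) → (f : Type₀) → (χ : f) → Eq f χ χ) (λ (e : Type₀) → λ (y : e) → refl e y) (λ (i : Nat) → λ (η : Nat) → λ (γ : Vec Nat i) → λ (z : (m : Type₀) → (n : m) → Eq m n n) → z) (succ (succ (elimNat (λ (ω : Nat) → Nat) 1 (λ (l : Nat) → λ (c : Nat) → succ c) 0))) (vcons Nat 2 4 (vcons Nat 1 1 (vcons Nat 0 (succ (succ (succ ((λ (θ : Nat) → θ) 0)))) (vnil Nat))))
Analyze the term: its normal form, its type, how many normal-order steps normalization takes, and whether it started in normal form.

reduced normal form:
  λ (φ : Type₀) → λ (h : φ) → refl φ h
type:
  (φ : Type₀) → (h : φ) → Eq φ h h
reduction steps (normal order): 16
already normal: no
first redex: an elimVec iota-redex


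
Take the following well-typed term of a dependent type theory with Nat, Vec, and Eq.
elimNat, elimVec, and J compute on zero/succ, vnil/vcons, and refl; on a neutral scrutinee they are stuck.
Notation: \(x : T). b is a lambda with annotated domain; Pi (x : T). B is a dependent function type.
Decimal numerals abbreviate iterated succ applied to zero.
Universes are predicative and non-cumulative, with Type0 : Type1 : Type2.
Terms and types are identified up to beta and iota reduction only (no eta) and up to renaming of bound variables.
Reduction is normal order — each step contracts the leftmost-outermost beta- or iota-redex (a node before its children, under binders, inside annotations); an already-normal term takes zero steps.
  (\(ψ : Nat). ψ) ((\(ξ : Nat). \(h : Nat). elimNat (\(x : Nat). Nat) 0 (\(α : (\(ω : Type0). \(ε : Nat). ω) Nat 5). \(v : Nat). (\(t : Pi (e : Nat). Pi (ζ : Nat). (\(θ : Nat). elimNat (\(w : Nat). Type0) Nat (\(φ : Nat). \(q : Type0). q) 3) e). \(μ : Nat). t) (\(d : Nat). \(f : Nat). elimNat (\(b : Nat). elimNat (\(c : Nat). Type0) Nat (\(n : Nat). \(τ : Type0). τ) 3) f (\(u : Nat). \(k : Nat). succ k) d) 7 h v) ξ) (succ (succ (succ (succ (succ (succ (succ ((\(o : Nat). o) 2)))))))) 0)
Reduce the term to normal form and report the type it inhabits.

normal form:
  0
the term's type:
  Nat


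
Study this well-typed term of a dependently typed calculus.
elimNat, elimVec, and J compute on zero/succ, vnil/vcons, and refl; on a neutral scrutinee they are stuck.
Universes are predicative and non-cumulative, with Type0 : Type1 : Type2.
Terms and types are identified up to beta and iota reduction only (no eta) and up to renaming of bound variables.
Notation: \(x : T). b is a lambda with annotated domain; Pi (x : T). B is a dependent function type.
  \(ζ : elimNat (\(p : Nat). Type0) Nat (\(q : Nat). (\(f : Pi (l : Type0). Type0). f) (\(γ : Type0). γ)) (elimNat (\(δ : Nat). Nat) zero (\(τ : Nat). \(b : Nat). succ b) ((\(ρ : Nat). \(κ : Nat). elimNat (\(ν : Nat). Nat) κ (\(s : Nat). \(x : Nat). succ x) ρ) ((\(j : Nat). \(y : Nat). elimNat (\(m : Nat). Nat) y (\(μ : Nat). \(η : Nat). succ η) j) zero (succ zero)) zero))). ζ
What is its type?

type:
  Pi (ζ : Nat). Nat


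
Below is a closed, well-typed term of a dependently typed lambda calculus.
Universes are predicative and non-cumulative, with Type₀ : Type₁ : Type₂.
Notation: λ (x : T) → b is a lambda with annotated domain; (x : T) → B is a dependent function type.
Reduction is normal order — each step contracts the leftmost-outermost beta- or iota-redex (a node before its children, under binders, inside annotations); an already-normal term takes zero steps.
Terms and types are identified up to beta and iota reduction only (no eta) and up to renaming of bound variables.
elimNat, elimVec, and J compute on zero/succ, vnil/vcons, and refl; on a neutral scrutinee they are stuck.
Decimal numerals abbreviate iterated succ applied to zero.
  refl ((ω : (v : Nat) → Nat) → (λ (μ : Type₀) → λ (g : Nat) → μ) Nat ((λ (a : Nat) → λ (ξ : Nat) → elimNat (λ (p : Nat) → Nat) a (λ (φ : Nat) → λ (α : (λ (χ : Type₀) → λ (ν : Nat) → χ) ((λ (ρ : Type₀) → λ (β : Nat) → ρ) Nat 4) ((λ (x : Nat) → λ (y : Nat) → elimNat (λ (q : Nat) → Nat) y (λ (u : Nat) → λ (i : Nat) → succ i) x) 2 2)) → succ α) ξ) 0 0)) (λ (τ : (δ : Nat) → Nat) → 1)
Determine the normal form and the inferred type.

normal form:
  refl ((ω : (v : Nat) → Nat) → Nat) (λ (μ : (g : Nat) → Nat) → 1)
type:
  Eq ((ω : (v : Nat) → Nat) → Nat) (λ (μ : (g : Nat) → Nat) → 1) (λ (a : (ξ : Nat) → Nat) → 1)


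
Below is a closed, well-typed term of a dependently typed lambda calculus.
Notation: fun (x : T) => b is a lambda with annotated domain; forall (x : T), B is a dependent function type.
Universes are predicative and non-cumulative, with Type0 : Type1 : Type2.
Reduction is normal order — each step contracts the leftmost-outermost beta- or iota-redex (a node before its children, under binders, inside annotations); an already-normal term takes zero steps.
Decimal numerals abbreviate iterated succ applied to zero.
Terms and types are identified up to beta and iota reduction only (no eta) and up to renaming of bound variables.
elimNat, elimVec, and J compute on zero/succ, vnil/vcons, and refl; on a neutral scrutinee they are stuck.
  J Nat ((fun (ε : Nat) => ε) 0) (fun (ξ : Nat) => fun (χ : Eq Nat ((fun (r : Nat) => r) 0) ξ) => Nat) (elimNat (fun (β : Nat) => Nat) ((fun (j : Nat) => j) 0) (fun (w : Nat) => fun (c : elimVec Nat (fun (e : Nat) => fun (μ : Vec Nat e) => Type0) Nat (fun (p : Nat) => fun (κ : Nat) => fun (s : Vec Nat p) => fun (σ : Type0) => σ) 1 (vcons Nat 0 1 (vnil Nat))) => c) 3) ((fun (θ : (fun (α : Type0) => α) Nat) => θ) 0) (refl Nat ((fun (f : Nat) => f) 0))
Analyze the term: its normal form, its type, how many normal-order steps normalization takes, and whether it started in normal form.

reduced normal form:
  0
type:
  Nat
reduction steps (normal order): 12
term was already normal: no
first contracted redex: a J iota-redex


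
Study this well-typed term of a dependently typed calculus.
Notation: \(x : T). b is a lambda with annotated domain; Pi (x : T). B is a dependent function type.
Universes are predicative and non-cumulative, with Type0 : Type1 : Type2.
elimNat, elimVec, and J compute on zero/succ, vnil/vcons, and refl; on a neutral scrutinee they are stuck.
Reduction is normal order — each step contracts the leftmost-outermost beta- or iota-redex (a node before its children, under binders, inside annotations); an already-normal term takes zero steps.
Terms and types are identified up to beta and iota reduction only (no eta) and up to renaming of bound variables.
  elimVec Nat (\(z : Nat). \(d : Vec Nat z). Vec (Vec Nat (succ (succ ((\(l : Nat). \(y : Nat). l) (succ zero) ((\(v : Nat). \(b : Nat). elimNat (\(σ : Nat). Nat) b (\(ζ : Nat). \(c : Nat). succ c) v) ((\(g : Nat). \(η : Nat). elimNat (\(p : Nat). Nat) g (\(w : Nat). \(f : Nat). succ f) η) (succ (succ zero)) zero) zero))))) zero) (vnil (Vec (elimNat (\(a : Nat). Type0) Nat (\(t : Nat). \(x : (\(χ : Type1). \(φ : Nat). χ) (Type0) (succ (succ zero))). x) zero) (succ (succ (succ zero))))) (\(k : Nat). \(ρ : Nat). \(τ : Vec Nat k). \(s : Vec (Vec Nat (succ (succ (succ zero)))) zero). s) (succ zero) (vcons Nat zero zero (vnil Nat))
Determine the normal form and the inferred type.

normal form:
  vnil (Vec Nat (succ (succ (succ zero))))
type:
  Vec (Vec Nat (succ (succ (succ zero)))) zero
observation: reduction starts at an elimVec iota-redex, and 7 normal-order steps reach the normal form.


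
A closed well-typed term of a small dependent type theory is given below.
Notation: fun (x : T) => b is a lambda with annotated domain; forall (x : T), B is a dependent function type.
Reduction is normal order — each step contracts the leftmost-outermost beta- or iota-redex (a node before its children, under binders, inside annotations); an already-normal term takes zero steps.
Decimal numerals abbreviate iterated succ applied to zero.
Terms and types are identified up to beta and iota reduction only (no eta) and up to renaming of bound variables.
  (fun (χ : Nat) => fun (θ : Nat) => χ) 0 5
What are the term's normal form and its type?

resulting normal form:
  0
the term's type:
  Nat


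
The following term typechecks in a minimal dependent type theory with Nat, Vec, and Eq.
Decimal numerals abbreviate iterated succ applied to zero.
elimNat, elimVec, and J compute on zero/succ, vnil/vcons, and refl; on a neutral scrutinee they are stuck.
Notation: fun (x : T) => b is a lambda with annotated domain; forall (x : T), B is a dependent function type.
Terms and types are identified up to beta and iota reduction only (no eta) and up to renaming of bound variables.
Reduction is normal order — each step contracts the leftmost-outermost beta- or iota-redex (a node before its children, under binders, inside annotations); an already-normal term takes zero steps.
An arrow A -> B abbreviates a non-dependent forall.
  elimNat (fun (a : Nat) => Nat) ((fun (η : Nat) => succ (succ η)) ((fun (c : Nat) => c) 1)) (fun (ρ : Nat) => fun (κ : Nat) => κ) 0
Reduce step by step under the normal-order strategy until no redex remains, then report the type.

reduction (normal order):
  elimNat (fun (a : Nat) => Nat) ((fun (η : Nat) => succ (succ η)) ((fun (c : Nat) => c) 1)) (fun (ρ : Nat) => fun (κ : Nat) => κ) 0
  ~> (fun (a : Nat) => succ (succ a)) ((fun (η : Nat) => η) 1)
  ~> succ (succ ((fun (a : Nat) => a) 1))
  ~> 3
the term's type:
  Nat


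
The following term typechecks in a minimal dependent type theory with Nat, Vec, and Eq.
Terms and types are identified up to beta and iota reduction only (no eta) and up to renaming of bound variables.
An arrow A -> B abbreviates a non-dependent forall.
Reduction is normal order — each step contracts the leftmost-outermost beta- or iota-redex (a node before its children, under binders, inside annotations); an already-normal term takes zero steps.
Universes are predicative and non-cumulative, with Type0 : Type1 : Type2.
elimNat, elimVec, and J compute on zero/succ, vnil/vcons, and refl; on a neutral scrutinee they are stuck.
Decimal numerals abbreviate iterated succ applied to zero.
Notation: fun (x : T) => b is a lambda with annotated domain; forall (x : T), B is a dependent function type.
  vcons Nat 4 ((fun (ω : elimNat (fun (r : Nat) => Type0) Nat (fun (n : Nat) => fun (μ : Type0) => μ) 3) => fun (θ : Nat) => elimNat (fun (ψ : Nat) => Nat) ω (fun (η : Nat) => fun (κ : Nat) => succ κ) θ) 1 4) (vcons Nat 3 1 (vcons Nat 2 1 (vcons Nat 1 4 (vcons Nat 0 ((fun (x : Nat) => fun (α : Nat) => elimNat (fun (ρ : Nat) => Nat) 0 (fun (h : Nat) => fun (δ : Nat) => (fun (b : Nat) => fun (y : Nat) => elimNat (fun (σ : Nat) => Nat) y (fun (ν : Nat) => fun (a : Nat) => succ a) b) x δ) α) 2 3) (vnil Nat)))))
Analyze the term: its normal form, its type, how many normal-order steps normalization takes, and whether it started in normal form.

reduced normal form:
  vcons Nat 4 5 (vcons Nat 3 1 (vcons Nat 2 1 (vcons Nat 1 4 (vcons Nat 0 6 (vnil Nat)))))
inferred type:
  Vec Nat 5
steps to reach normal form (normal order): 54
already normal: no
first contracted redex: a beta-redex


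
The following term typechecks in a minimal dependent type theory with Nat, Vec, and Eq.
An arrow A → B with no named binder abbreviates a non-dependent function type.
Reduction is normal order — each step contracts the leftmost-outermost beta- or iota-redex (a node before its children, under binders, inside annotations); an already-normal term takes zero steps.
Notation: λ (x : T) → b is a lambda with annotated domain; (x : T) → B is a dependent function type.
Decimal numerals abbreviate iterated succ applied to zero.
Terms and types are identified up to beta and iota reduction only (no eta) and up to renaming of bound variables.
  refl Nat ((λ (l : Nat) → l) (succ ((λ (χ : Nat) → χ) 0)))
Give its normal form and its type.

normal form:
  refl Nat 1
the term's type:
  Eq Nat 1 1


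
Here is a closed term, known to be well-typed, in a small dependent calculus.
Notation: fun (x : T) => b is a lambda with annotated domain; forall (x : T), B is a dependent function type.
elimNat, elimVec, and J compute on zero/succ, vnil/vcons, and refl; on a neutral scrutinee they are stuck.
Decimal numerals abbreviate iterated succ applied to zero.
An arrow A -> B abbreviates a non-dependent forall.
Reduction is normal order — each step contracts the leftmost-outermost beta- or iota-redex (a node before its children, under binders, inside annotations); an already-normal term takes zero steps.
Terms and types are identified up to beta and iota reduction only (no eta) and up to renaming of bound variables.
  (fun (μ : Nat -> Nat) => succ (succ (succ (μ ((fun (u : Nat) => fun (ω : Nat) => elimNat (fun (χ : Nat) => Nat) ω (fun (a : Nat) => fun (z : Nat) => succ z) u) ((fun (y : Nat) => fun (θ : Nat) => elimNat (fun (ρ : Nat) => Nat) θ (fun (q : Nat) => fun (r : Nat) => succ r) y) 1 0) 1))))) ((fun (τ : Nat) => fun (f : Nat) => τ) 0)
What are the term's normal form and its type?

resulting normal form:
  3
type:
  Nat


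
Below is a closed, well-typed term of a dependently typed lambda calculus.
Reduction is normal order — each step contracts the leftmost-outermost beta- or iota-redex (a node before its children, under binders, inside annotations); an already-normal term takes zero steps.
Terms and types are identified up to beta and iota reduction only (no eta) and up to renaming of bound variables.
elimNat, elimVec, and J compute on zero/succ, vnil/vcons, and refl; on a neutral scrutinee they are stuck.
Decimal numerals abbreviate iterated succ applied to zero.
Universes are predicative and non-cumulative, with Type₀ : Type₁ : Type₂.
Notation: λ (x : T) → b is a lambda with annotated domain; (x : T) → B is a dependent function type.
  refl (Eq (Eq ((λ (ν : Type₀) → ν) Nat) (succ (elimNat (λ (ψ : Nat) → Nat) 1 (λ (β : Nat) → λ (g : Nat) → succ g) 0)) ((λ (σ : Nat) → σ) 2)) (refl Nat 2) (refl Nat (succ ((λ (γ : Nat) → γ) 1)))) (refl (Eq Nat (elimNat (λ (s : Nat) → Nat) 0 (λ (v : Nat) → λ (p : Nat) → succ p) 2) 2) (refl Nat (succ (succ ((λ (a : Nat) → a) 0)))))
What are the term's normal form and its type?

resulting normal form:
  refl (Eq (Eq Nat 2 2) (refl Nat 2) (refl Nat 2)) (refl (Eq Nat 2 2) (refl Nat 2))
the term's type:
  Eq (Eq (Eq Nat 2 2) (refl Nat 2) (refl Nat 2)) (refl (Eq Nat 2 2) (refl Nat 2)) (refl (Eq Nat 2 2) (refl Nat 2))
observation: 12 normal-order steps normalize the term, beginning with a beta-redex.


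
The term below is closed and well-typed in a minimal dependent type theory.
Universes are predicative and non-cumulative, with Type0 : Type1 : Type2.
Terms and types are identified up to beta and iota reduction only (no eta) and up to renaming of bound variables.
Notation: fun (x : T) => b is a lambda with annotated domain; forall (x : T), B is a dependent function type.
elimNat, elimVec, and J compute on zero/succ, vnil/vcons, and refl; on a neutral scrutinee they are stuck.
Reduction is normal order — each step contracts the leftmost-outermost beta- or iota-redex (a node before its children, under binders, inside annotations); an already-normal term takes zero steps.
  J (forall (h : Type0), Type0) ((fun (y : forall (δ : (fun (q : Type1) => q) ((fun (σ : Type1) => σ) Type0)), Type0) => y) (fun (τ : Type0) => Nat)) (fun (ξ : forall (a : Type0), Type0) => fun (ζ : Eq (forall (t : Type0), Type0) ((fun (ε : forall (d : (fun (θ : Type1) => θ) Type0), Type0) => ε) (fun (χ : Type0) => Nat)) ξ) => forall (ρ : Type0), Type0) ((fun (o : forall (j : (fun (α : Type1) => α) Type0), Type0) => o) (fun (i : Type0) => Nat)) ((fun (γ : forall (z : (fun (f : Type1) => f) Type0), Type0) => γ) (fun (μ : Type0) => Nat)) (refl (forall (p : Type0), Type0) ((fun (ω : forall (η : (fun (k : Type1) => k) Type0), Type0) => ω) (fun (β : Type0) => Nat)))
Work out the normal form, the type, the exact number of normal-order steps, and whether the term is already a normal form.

normal form:
  fun (h : Type0) => Nat
the term's type:
  forall (h : Type0), Type0
steps to reach normal form (normal order): 2
term was already normal: no
first contracted redex: a J iota-redex


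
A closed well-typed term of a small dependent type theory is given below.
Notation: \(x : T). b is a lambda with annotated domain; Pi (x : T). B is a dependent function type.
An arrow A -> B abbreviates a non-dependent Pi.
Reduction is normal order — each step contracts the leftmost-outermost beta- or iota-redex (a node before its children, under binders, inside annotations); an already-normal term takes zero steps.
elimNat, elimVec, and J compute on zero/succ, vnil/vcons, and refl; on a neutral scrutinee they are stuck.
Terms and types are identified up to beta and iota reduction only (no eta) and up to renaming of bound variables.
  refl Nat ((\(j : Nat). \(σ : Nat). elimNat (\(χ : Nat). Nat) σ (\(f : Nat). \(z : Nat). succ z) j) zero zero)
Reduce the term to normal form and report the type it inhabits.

reduced normal form:
  refl Nat zero
inferred type:
  Eq Nat zero zero


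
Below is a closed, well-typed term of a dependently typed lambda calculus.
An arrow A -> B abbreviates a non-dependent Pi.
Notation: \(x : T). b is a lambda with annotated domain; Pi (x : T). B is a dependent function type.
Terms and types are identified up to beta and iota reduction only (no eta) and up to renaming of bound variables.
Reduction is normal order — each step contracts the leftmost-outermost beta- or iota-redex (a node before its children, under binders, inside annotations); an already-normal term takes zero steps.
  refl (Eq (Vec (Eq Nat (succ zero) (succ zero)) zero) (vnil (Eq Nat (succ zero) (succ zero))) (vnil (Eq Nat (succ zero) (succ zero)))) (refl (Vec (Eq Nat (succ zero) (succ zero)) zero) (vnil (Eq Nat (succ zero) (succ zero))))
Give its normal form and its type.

reduced normal form:
  refl (Eq (Vec (Eq Nat (succ zero) (succ zero)) zero) (vnil (Eq Nat (succ zero) (succ zero))) (vnil (Eq Nat (succ zero) (succ zero)))) (refl (Vec (Eq Nat (succ zero) (succ zero)) zero) (vnil (Eq Nat (succ zero) (succ zero))))
the term's type:
  Eq (Eq (Vec (Eq Nat (succ zero) (succ zero)) zero) (vnil (Eq Nat (succ zero) (succ zero))) (vnil (Eq Nat (succ zero) (succ zero)))) (refl (Vec (Eq Nat (succ zero) (succ zero)) zero) (vnil (Eq Nat (succ zero) (succ zero)))) (refl (Vec (Eq Nat (succ zero) (succ zero)) zero) (vnil (Eq Nat (succ zero) (succ zero))))
observation: the term is already in normal form.


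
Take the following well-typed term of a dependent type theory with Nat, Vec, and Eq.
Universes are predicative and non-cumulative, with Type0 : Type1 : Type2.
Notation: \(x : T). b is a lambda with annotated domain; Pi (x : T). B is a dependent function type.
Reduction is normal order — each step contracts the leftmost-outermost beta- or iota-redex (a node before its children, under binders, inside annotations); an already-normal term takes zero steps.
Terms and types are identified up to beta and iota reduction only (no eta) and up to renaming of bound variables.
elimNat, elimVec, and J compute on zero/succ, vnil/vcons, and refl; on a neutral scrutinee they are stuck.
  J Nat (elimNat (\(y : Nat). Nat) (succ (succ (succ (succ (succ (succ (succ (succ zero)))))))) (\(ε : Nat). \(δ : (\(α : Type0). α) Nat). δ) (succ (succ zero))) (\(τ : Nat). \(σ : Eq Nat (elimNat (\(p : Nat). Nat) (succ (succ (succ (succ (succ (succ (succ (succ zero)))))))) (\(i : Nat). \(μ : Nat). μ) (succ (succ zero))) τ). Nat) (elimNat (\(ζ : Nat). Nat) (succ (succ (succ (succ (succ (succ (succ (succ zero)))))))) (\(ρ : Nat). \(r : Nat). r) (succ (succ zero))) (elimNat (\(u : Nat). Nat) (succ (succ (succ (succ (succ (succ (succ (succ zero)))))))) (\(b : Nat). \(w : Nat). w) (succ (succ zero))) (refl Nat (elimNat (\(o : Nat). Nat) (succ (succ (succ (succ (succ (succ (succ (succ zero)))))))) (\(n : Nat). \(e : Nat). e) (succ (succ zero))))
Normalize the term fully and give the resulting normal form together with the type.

reduced normal form:
  succ (succ (succ (succ (succ (succ (succ (succ zero)))))))
inferred type:
  Nat
observation: 8 normal-order steps separate the term from its normal form.


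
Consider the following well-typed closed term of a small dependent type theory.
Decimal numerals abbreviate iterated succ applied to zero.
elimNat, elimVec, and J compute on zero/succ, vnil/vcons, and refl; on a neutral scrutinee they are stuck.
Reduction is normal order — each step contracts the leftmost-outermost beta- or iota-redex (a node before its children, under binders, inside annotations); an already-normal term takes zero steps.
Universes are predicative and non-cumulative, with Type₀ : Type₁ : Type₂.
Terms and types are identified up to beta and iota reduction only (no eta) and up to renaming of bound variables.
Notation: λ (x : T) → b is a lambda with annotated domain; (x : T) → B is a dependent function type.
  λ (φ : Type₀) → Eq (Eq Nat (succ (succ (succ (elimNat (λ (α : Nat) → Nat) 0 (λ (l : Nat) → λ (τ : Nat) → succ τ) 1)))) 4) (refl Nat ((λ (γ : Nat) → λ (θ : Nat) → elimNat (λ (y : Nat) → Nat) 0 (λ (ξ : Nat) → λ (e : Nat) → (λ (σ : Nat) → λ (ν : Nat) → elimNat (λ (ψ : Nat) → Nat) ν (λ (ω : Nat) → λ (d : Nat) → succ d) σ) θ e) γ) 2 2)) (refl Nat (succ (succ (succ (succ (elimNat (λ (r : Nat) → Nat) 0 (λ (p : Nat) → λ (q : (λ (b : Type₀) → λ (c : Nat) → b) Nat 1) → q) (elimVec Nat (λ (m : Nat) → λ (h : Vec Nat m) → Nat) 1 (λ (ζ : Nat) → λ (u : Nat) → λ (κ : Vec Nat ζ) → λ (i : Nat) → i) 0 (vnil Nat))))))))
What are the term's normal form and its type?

normal form:
  λ (φ : Type₀) → Eq (Eq Nat 4 4) (refl Nat 4) (refl Nat 4)
inferred type:
  (φ : Type₀) → Type₀
observation: 38 normal-order steps separate the term from its normal form.


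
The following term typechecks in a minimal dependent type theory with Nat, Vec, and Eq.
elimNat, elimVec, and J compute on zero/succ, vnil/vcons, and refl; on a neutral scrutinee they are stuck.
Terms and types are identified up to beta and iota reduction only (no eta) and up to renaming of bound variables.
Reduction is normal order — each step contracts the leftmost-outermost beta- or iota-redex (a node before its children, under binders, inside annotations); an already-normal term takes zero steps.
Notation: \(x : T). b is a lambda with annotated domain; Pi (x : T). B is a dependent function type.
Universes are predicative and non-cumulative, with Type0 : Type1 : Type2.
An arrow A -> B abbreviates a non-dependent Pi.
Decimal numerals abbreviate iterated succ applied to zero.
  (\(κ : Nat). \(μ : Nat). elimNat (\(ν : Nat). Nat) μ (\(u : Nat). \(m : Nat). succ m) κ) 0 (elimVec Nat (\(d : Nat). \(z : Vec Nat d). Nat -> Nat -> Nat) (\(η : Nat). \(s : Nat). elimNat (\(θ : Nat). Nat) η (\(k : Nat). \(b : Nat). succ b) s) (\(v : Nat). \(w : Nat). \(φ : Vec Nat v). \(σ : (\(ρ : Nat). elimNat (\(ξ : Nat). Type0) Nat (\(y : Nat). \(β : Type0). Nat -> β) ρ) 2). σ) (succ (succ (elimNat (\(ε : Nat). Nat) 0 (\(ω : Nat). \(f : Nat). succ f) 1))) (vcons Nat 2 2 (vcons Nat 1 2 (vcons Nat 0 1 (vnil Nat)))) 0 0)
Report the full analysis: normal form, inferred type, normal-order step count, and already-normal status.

reduced normal form:
  0
inferred type:
  Nat
normal-order step count: 22
term was already normal: no
first redex: a beta-redex


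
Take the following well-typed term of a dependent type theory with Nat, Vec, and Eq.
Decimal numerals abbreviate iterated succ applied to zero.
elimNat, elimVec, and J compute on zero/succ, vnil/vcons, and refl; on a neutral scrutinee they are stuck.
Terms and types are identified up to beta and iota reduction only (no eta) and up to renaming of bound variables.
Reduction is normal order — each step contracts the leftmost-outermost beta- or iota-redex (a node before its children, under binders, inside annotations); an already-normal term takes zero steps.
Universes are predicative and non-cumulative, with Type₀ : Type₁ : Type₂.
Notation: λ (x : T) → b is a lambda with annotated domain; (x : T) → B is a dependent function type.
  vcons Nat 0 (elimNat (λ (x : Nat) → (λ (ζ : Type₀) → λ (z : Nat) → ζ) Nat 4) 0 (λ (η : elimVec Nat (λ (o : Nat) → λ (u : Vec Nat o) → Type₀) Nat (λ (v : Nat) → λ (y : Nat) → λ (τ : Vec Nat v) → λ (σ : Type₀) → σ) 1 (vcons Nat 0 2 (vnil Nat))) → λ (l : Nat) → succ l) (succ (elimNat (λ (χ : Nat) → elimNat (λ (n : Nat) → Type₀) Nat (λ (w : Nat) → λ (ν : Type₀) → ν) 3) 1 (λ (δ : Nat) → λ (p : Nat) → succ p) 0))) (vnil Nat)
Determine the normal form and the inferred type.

reduced normal form:
  vcons Nat 0 2 (vnil Nat)
inferred type:
  Vec Nat 1


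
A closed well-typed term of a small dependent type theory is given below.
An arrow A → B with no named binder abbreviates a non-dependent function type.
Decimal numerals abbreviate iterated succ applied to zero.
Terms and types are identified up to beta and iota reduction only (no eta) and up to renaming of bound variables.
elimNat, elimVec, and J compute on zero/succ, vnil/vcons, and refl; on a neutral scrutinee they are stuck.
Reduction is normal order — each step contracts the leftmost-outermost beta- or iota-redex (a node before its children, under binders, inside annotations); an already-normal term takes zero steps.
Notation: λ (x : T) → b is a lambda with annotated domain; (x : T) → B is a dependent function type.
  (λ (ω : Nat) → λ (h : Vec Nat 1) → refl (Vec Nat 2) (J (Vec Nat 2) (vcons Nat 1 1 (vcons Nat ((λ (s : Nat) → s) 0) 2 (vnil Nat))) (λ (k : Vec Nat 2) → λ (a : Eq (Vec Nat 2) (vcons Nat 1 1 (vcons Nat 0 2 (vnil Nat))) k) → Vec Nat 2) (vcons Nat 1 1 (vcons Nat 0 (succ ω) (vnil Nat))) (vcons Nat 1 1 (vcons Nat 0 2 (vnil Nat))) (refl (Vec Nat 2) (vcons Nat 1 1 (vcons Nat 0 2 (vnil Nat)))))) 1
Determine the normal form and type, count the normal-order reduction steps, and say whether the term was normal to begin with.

reduced normal form:
  λ (ω : Vec Nat 1) → refl (Vec Nat 2) (vcons Nat 1 1 (vcons Nat 0 2 (vnil Nat)))
the term's type:
  Vec Nat 1 → Eq (Vec Nat 2) (vcons Nat 1 1 (vcons Nat 0 2 (vnil Nat))) (vcons Nat 1 1 (vcons Nat 0 2 (vnil Nat)))
steps to reach normal form (normal order): 2
term was already normal: no
first redex: a beta-redex


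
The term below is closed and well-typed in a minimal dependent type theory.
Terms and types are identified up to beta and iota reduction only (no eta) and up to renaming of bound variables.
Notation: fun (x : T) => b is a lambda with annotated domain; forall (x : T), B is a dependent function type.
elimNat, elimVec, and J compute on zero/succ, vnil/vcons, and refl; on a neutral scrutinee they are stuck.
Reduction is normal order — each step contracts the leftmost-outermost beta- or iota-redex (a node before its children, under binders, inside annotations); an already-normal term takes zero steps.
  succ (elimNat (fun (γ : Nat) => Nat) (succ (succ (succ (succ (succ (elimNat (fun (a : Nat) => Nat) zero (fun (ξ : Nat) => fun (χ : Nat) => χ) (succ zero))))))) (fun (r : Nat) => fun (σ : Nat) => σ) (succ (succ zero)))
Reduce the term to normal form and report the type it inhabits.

resulting normal form:
  succ (succ (succ (succ (succ (succ zero)))))
inferred type:
  Nat


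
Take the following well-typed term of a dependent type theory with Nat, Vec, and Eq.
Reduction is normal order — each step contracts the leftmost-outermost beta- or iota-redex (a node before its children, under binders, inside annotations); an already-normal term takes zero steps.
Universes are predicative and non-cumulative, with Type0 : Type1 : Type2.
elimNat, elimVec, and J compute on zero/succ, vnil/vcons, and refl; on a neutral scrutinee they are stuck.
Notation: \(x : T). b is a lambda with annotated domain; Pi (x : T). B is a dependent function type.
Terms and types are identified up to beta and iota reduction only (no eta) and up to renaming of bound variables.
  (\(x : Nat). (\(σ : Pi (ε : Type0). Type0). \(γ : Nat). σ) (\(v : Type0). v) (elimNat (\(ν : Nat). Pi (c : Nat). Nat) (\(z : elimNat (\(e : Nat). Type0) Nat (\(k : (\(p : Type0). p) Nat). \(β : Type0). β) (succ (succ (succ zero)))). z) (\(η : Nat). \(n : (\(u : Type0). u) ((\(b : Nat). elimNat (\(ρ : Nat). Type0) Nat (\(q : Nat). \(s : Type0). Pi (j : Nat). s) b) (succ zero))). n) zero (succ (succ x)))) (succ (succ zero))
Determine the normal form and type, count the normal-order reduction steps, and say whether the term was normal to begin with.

resulting normal form:
  \(x : Type0). x
inferred type:
  Pi (x : Type0). Type0
normal-order step count: 3
already normal: no
first contracted redex: a beta-redex


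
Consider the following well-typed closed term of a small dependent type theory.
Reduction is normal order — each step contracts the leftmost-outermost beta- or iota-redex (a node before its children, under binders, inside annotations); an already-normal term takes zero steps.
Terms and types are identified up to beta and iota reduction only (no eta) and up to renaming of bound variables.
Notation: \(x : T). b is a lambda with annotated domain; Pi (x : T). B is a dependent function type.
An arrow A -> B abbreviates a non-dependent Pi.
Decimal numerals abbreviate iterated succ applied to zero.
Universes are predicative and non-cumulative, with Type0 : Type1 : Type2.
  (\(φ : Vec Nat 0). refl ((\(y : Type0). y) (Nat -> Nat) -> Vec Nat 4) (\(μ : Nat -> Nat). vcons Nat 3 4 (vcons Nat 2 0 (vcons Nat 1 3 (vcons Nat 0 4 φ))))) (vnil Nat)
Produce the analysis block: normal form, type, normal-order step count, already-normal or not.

reduced normal form:
  refl ((Nat -> Nat) -> Vec Nat 4) (\(φ : Nat -> Nat). vcons Nat 3 4 (vcons Nat 2 0 (vcons Nat 1 3 (vcons Nat 0 4 (vnil Nat)))))
the term's type:
  Eq ((Nat -> Nat) -> Vec Nat 4) (\(φ : Nat -> Nat). vcons Nat 3 4 (vcons Nat 2 0 (vcons Nat 1 3 (vcons Nat 0 4 (vnil Nat))))) (\(y : Nat -> Nat). vcons Nat 3 4 (vcons Nat 2 0 (vcons Nat 1 3 (vcons Nat 0 4 (vnil Nat)))))
reduction steps (normal order): 2
term was already normal: no
first redex: a beta-redex


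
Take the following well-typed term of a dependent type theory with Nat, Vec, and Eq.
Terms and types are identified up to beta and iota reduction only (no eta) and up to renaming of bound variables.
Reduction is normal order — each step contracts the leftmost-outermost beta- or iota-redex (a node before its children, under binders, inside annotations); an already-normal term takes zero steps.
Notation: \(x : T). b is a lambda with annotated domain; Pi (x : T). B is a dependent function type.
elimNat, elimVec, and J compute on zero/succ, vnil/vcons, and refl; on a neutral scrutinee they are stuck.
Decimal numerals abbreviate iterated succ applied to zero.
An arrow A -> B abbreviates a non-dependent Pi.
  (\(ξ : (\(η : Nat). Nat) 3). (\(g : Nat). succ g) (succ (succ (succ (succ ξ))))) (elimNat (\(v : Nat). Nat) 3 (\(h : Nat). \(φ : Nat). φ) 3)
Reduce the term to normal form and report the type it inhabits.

normal form:
  8
inferred type:
  Nat
observation: 12 normal-order steps normalize the term, beginning with a beta-redex.


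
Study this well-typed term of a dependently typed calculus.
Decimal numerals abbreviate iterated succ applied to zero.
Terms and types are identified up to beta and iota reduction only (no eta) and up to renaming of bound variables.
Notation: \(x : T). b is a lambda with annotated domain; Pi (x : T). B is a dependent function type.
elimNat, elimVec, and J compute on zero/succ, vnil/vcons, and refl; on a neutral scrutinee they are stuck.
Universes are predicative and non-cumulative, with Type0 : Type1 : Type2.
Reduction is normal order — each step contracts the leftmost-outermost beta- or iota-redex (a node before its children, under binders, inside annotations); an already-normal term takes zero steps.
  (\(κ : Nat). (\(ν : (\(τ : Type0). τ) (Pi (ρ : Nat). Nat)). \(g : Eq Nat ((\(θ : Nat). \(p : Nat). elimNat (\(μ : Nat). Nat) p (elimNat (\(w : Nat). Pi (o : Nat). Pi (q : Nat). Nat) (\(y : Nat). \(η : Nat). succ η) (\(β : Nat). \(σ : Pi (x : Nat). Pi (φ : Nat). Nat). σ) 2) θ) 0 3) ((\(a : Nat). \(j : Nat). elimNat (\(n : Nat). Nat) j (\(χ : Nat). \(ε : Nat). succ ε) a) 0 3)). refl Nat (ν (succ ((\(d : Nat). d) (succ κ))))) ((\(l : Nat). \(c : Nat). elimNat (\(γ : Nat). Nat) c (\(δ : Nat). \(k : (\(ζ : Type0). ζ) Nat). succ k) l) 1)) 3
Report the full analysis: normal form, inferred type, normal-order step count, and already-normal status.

reduced normal form:
  \(κ : Eq Nat 3 3). refl Nat 6
inferred type:
  Pi (κ : Eq Nat 3 3). Eq Nat 6 6
steps to reach normal form (normal order): 15
term was already normal: no
first redex: a beta-redex


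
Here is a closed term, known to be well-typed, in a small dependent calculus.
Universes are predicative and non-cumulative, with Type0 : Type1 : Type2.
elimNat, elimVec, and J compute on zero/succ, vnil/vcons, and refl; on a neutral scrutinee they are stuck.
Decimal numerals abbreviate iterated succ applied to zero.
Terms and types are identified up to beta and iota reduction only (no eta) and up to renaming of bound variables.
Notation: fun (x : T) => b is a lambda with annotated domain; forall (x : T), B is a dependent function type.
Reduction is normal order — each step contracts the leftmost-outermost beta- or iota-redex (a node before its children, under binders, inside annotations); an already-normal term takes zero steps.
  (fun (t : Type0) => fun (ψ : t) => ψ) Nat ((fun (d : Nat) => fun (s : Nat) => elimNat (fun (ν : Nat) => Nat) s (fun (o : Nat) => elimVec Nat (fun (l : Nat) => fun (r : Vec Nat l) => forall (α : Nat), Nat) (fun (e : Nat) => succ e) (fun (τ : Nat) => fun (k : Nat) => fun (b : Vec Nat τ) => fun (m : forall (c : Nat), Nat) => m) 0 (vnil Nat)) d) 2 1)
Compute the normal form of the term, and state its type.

resulting normal form:
  3
type:
  Nat
observation: normalization takes exactly 13 steps under the normal-order strategy.


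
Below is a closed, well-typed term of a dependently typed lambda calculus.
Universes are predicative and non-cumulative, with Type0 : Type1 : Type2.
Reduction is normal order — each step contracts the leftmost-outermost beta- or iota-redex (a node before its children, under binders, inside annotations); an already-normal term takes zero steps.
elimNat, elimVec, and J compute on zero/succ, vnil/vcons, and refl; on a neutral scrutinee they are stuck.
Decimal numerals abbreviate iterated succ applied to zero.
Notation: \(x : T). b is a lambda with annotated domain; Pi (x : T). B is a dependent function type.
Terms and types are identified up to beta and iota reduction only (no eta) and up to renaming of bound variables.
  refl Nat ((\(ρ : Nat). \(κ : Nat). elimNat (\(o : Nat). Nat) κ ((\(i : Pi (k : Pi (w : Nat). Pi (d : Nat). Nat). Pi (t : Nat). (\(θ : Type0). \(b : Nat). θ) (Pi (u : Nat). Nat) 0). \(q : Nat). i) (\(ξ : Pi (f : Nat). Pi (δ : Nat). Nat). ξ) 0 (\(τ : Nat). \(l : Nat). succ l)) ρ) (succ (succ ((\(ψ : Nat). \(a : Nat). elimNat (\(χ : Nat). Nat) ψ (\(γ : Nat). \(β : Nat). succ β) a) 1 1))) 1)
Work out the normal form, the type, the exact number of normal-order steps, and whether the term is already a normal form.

reduced normal form:
  refl Nat 5
inferred type:
  Eq Nat 5 5
steps to reach normal form (normal order): 30
already normal: no
first contracted redex: a beta-redex


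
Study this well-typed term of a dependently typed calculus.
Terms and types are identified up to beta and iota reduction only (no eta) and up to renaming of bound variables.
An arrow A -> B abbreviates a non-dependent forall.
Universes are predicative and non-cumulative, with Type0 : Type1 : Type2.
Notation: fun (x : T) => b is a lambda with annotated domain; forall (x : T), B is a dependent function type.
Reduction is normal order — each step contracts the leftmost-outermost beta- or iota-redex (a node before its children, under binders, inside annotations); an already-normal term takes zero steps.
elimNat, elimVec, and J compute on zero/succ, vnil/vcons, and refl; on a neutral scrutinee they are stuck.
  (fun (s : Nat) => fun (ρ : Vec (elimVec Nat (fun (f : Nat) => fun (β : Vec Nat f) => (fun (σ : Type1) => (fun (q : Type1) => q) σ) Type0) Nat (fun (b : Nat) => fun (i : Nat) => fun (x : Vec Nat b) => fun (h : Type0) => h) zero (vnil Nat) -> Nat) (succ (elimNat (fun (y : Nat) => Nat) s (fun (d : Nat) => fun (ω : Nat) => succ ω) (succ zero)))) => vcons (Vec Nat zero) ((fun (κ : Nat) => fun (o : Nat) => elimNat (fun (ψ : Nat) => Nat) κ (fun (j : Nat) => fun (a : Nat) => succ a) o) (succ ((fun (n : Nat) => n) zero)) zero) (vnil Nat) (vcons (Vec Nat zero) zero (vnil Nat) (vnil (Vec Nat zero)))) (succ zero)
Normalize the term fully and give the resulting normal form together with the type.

normal form:
  fun (s : Vec (Nat -> Nat) (succ (succ (succ zero)))) => vcons (Vec Nat zero) (succ zero) (vnil Nat) (vcons (Vec Nat zero) zero (vnil Nat) (vnil (Vec Nat zero)))
the term's type:
  Vec (Nat -> Nat) (succ (succ (succ zero))) -> Vec (Vec Nat zero) (succ (succ zero))
observation: contracting a beta-redex first, the term normalizes in 10 steps.


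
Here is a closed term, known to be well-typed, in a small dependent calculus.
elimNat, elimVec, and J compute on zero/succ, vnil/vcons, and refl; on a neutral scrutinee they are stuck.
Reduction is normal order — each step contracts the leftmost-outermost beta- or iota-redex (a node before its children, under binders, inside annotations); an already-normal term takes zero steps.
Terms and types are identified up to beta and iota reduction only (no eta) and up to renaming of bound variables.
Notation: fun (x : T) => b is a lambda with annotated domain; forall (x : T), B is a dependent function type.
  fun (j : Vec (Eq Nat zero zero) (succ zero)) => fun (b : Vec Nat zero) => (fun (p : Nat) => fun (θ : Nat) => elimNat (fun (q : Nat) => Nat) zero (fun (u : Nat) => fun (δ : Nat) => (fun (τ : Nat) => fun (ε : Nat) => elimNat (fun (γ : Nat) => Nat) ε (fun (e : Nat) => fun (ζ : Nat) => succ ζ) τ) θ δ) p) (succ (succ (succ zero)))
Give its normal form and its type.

resulting normal form:
  fun (j : Vec (Eq Nat zero zero) (succ zero)) => fun (b : Vec Nat zero) => fun (p : Nat) => elimNat (fun (θ : Nat) => Nat) (elimNat (fun (q : Nat) => Nat) (elimNat (fun (u : Nat) => Nat) zero (fun (δ : Nat) => fun (τ : Nat) => succ τ) p) (fun (ε : Nat) => fun (γ : Nat) => succ γ) p) (fun (e : Nat) => fun (ζ : Nat) => succ ζ) p
inferred type:
  forall (j : Vec (Eq Nat zero zero) (succ zero)), forall (b : Vec Nat zero), forall (p : Nat), Nat
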